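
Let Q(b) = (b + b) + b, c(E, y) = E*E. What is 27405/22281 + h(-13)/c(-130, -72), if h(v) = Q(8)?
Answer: 5519991/4482725 ≈ 1.2314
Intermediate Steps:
c(E, y) = E²
Q(b) = 3*b (Q(b) = 2*b + b = 3*b)
h(v) = 24 (h(v) = 3*8 = 24)
27405/22281 + h(-13)/c(-130, -72) = 27405/22281 + 24/((-130)²) = 27405*(1/22281) + 24/16900 = 1305/1061 + 24*(1/16900) = 1305/1061 + 6/4225 = 5519991/4482725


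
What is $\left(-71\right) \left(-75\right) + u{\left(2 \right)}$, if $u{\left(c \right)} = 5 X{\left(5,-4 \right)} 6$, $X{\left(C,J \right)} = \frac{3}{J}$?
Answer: $\frac{10605}{2} \approx 5302.5$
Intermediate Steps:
$u{\left(c \right)} = - \frac{45}{2}$ ($u{\left(c \right)} = 5 \frac{3}{-4} \cdot 6 = 5 \cdot 3 \left(- \frac{1}{4}\right) 6 = 5 \left(- \frac{3}{4}\right) 6 = \left(- \frac{15}{4}\right) 6 = - \frac{45}{2}$)
$\left(-71\right) \left(-75\right) + u{\left(2 \right)} = \left(-71\right) \left(-75\right) - \frac{45}{2} = 5325 - \frac{45}{2} = \frac{10605}{2}$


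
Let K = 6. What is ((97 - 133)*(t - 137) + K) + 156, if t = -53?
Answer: 7002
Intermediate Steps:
((97 - 133)*(t - 137) + K) + 156 = ((97 - 133)*(-53 - 137) + 6) + 156 = (-36*(-190) + 6) + 156 = (6840 + 6) + 156 = 6846 + 156 = 7002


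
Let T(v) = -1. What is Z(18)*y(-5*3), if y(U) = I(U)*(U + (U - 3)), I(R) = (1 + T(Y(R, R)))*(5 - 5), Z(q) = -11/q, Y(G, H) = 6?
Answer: 0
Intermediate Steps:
I(R) = 0 (I(R) = (1 - 1)*(5 - 5) = 0*0 = 0)
y(U) = 0 (y(U) = 0*(U + (U - 3)) = 0*(U + (-3 + U)) = 0*(-3 + 2*U) = 0)
Z(18)*y(-5*3) = -11/18*0 = 0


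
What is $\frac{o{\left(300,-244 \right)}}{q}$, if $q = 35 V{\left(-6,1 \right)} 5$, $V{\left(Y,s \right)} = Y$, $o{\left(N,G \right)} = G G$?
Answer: $- \frac{29768}{525} \approx -56.701$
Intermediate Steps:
$o{\left(N,G \right)} = G^{2}$
$q = -1050$ ($q = 35 \left(-6\right) 5 = \left(-210\right) 5 = -1050$)
$\frac{o{\left(300,-244 \right)}}{q} = \frac{\left(-244\right)^{2}}{-1050} = 59536 \left(- \frac{1}{1050}\right) = - \frac{29768}{525}$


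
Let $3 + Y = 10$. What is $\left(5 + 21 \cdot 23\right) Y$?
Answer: $3416$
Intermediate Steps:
$Y = 7$ ($Y = -3 + 10 = 7$)
$\left(5 + 21 \cdot 23\right) Y = \left(5 + 21 \cdot 23\right) 7 = \left(5 + 483\right) 7 = 488 \cdot 7 = 3416$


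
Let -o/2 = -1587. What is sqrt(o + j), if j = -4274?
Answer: 10*I*sqrt(11) ≈ 33.166*I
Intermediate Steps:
o = 3174 (o = -2*(-1587) = 3174)
sqrt(o + j) = sqrt(3174 - 4274) = sqrt(-1100) = 10*I*sqrt(11)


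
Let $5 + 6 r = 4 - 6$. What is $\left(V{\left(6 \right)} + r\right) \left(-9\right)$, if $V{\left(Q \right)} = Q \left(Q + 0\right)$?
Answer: $- \frac{627}{2} \approx -313.5$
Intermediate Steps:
$V{\left(Q \right)} = Q^{2}$ ($V{\left(Q \right)} = Q Q = Q^{2}$)
$r = - \frac{7}{6}$ ($r = - \frac{5}{6} + \frac{4 - 6}{6} = - \frac{5}{6} + \frac{1}{6} \left(-2\right) = - \frac{5}{6} - \frac{1}{3} = - \frac{7}{6} \approx -1.1667$)
$\left(V{\left(6 \right)} + r\right) \left(-9\right) = \left(6^{2} - \frac{7}{6}\right) \left(-9\right) = \left(36 - \frac{7}{6}\right) \left(-9\right) = \frac{209}{6} \left(-9\right) = - \frac{627}{2}$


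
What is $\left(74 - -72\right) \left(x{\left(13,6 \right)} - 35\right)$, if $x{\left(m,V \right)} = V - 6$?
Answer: $-5110$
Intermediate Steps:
$x{\left(m,V \right)} = -6 + V$ ($x{\left(m,V \right)} = V - 6 = -6 + V$)
$\left(74 - -72\right) \left(x{\left(13,6 \right)} - 35\right) = \left(74 - -72\right) \left(\left(-6 + 6\right) - 35\right) = \left(74 + 72\right) \left(0 - 35\right) = 146 \left(-35\right) = -5110$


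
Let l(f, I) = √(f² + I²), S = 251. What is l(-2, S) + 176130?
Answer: 176130 + √63005 ≈ 1.7638e+5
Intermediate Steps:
l(f, I) = √(I² + f²)
l(-2, S) + 176130 = √(251² + (-2)²) + 176130 = √(63001 + 4) + 176130 = √63005 + 176130 = 176130 + √63005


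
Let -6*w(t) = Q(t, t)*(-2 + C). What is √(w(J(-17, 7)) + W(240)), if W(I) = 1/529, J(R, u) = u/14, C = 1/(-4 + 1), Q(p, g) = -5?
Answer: I*√36994/138 ≈ 1.3938*I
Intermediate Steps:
C = -⅓ (C = 1/(-3) = -⅓ ≈ -0.33333)
J(R, u) = u/14 (J(R, u) = u*(1/14) = u/14)
W(I) = 1/529
w(t) = -35/18 (w(t) = -(-5)*(-2 - ⅓)/6 = -(-5)*(-7)/(6*3) = -⅙*35/3 = -35/18)
√(w(J(-17, 7)) + W(240)) = √(-35/18 + 1/529) = √(-18497/9522) = I*√36994/138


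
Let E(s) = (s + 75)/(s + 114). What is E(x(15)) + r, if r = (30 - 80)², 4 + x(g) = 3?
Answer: 282574/113 ≈ 2500.7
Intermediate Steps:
x(g) = -1 (x(g) = -4 + 3 = -1)
E(s) = (75 + s)/(114 + s)
r = 2500 (r = (-50)² = 2500)
E(x(15)) + r = (75 - 1)/(114 - 1) + 2500 = 74/113 + 2500 = 282574/113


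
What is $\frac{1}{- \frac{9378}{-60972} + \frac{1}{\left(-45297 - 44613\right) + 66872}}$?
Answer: $\frac{58528039}{8999558} \approx 6.5034$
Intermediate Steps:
$\frac{1}{- \frac{9378}{-60972} + \frac{1}{\left(-45297 - 44613\right) + 66872}} = \frac{1}{\left(-9378\right) \left(- \frac{1}{60972}\right) + \frac{1}{-89910 + 66872}} = \frac{1}{\frac{1563}{10162} + \frac{1}{-23038}} = \frac{1}{\frac{1563}{10162} - \frac{1}{23038}} = \frac{1}{\frac{8999558}{58528039}} = \frac{58528039}{8999558}$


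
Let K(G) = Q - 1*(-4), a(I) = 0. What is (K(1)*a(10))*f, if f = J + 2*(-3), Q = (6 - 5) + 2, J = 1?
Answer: 0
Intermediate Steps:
Q = 3 (Q = 1 + 2 = 3)
K(G) = 7 (K(G) = 3 - 1*(-4) = 3 + 4 = 7)
f = -5 (f = 1 + 2*(-3) = 1 - 6 = -5)
(K(1)*a(10))*f = (7*0)*(-5) = 0*(-5) = 0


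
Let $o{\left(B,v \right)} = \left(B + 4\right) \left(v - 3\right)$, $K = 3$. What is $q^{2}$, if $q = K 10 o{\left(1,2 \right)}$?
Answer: $22500$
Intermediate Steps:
$o{\left(B,v \right)} = \left(-3 + v\right) \left(4 + B\right)$ ($o{\left(B,v \right)} = \left(4 + B\right) \left(-3 + v\right) = \left(-3 + v\right) \left(4 + B\right)$)
$q = -150$ ($q = 3 \cdot 10 \left(-12 - 3 + 4 \cdot 2 + 1 \cdot 2\right) = 30 \left(-12 - 3 + 8 + 2\right) = 30 \left(-5\right) = -150$)
$q^{2} = \left(-150\right)^{2} = 22500$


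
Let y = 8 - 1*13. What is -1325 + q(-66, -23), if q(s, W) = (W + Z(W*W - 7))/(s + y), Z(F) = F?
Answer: -94574/71 ≈ -1332.0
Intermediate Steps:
y = -5 (y = 8 - 13 = -5)
q(s, W) = (-7 + W + W²)/(-5 + s) (q(s, W) = (W + (W*W - 7))/(s - 5) = (W + (W² - 7))/(-5 + s) = (W + (-7 + W²))/(-5 + s) = (-7 + W + W²)/(-5 + s))
-1325 + q(-66, -23) = -1325 + (-7 - 23 + (-23)²)/(-5 - 66) = -1325 + (-7 - 23 + 529)/(-71) = -1325 - 1/71*499 = -1325 - 499/71 = -94574/71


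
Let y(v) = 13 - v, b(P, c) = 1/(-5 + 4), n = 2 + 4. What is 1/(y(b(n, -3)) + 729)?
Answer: 1/743 ≈ 0.0013459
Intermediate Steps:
n = 6
b(P, c) = -1 (b(P, c) = 1/(-1) = -1)
1/(y(b(n, -3)) + 729) = 1/((13 - 1*(-1)) + 729) = 1/((13 + 1) + 729) = 1/(14 + 729) = 1/743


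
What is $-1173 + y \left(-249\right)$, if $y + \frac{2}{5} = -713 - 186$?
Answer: $\frac{1113888}{5} \approx 2.2278 \cdot 10^{5}$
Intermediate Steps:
$y = - \frac{4497}{5}$ ($y = - \frac{2}{5} - 899 = - \frac{4497}{5} \approx -899.4$)
$-1173 + y \left(-249\right) = -1173 - - \frac{1119753}{5} = -1173 + \frac{1119753}{5} = \frac{1113888}{5}$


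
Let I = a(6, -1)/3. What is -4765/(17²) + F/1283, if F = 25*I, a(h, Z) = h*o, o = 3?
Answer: -6070145/370787 ≈ -16.371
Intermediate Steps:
a(h, Z) = 3*h (a(h, Z) = h*3 = 3*h)
I = 6 (I = (3*6)/3 = 18*(⅓) = 6)
F = 150 (F = 25*6 = 150)
-4765/(17²) + F/1283 = -4765/(17²) + 150/1283 = -4765/289 + 150*(1/1283) = -4765*1/289 + 150/1283 = -4765/289 + 150/1283 = -6070145/370787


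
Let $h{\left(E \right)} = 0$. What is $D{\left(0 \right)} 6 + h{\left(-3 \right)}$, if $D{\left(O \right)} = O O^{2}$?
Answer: $0$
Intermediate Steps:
$D{\left(O \right)} = O^{3}$
$D{\left(0 \right)} 6 + h{\left(-3 \right)} = 0^{3} \cdot 6 + 0 = 0 \cdot 6 + 0 = 0 + 0 = 0$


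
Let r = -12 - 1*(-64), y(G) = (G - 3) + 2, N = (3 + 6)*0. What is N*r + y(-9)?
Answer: -10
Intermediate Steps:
N = 0 (N = 9*0 = 0)
y(G) = -1 + G (y(G) = (-3 + G) + 2 = -1 + G)
r = 52 (r = -12 + 64 = 52)
N*r + y(-9) = 0*52 + (-1 - 9) = 0 - 10 = -10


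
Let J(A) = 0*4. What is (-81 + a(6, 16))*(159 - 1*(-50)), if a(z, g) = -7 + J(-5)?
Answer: -18392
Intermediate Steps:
J(A) = 0
a(z, g) = -7 (a(z, g) = -7 + 0 = -7)
(-81 + a(6, 16))*(159 - 1*(-50)) = (-81 - 7)*(159 - 1*(-50)) = -88*(159 + 50) = -88*209 = -18392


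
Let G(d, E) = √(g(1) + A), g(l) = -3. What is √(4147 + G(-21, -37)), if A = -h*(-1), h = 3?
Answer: √4147 ≈ 64.397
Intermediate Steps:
A = 3 (A = -1*3*(-1) = -3*(-1) = 3)
G(d, E) = 0 (G(d, E) = √(-3 + 3) = √0 = 0)
√(4147 + G(-21, -37)) = √(4147 + 0) = √4147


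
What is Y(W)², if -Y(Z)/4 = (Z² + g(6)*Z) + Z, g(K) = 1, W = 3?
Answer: 3600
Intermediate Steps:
Y(Z) = -8*Z - 4*Z² (Y(Z) = -4*((Z² + 1*Z) + Z) = -4*((Z² + Z) + Z) = -4*((Z + Z²) + Z) = -4*(Z² + 2*Z) = -8*Z - 4*Z²)
Y(W)² = (-4*3*(2 + 3))² = (-4*3*5)² = (-60)² = 3600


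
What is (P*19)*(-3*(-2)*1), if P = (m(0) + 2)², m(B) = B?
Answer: 456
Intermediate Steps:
P = 4 (P = (0 + 2)² = 2² = 4)
(P*19)*(-3*(-2)*1) = (4*19)*(-3*(-2)*1) = 76*(6*1) = 76*6 = 456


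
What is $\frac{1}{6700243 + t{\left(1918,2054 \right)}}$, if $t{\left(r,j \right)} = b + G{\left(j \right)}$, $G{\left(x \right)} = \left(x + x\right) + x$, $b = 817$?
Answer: $\frac{1}{6707222} \approx 1.4909 \cdot 10^{-7}$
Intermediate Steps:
$G{\left(x \right)} = 3 x$ ($G{\left(x \right)} = 2 x + x = 3 x$)
$t{\left(r,j \right)} = 817 + 3 j$
$\frac{1}{6700243 + t{\left(1918,2054 \right)}} = \frac{1}{6700243 + \left(817 + 3 \cdot 2054\right)} = \frac{1}{6700243 + \left(817 + 6162\right)} = \frac{1}{6700243 + 6979} = \frac{1}{6707222}$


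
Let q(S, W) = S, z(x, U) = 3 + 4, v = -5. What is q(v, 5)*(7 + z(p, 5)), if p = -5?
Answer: -70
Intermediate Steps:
z(x, U) = 7
q(v, 5)*(7 + z(p, 5)) = -5*(7 + 7) = -5*14 = -70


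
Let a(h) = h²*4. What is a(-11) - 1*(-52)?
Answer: 536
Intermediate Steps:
a(h) = 4*h²
a(-11) - 1*(-52) = 4*(-11)² - 1*(-52) = 4*121 + 52 = 484 + 52 = 536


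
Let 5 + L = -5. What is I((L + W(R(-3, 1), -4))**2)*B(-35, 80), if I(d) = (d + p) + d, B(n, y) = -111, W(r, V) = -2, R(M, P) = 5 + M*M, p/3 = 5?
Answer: -33633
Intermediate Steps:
p = 15 (p = 3*5 = 15)
L = -10 (L = -5 - 5 = -10)
R(M, P) = 5 + M**2
I(d) = 15 + 2*d (I(d) = (d + 15) + d = (15 + d) + d = 15 + 2*d)
I((L + W(R(-3, 1), -4))**2)*B(-35, 80) = (15 + 2*(-10 - 2)**2)*(-111) = (15 + 2*(-12)**2)*(-111) = (15 + 2*144)*(-111) = (15 + 288)*(-111) = 303*(-111) = -33633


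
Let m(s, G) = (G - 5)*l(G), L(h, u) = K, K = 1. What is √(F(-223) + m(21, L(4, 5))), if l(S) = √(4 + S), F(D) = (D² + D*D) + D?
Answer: √(99235 - 4*√5) ≈ 315.00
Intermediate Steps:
L(h, u) = 1
F(D) = D + 2*D² (F(D) = (D² + D²) + D = 2*D² + D = D + 2*D²)
m(s, G) = √(4 + G)*(-5 + G) (m(s, G) = (G - 5)*√(4 + G) = (-5 + G)*√(4 + G) = √(4 + G)*(-5 + G))
√(F(-223) + m(21, L(4, 5))) = √(-223*(1 + 2*(-223)) + √(4 + 1)*(-5 + 1)) = √(-223*(1 - 446) + √5*(-4)) = √(-223*(-445) - 4*√5) = √(99235 - 4*√5)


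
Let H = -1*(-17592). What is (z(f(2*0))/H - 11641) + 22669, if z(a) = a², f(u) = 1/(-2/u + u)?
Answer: 11028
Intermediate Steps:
H = 17592
f(u) = 1/(u - 2/u)
(z(f(2*0))/H - 11641) + 22669 = (((2*0)/(-2 + (2*0)²))²/17592 - 11641) + 22669 = ((0/(-2 + 0²))²*(1/17592) - 11641) + 22669 = ((0/(-2 + 0))²*(1/17592) - 11641) + 22669 = ((0/(-2))²*(1/17592) - 11641) + 22669 = ((0*(-½))²*(1/17592) - 11641) + 22669 = (0²*(1/17592) - 11641) + 22669 = (0*(1/17592) - 11641) + 22669 = (0 - 11641) + 22669 = -11641 + 22669 = 11028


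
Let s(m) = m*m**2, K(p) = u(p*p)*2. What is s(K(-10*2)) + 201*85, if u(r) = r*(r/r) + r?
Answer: 4096017085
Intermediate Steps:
u(r) = 2*r (u(r) = r*1 + r = r + r = 2*r)
K(p) = 4*p**2 (K(p) = (2*(p*p))*2 = (2*p**2)*2 = 4*p**2)
s(m) = m**3
s(K(-10*2)) + 201*85 = (4*(-10*2)**2)**3 + 201*85 = (4*(-20)**2)**3 + 17085 = (4*400)**3 + 17085 = 1600**3 + 17085 = 4096000000 + 17085 = 4096017085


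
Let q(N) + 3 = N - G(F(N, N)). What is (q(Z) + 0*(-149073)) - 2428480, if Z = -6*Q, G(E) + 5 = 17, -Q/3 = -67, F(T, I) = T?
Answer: -2429701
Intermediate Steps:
Q = 201 (Q = -3*(-67) = 201)
G(E) = 12 (G(E) = -5 + 17 = 12)
Z = -1206 (Z = -6*201 = -1206)
q(N) = -15 + N (q(N) = -3 + (N - 1*12) = -3 + (N - 12) = -3 + (-12 + N) = -15 + N)
(q(Z) + 0*(-149073)) - 2428480 = ((-15 - 1206) + 0*(-149073)) - 2428480 = (-1221 + 0) - 2428480 = -1221 - 2428480 = -2429701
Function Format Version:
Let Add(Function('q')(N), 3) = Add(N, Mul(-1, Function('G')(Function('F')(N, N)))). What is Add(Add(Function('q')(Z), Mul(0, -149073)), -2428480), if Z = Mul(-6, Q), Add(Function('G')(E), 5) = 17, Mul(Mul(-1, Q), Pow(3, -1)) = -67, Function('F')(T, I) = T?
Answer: -2429701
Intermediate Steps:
Q = 201 (Q = Mul(-3, -67) = 201)
Function('G')(E) = 12 (Function('G')(E) = Add(-5, 17) = 12)
Z = -1206 (Z = Mul(-6, 201) = -1206)
Function('q')(N) = Add(-15, N) (Function('q')(N) = Add(-3, Add(N, Mul(-1, 12))) = Add(-3, Add(N, -12)) = Add(-3, Add(-12, N)) = Add(-15, N))
Add(Add(Function('q')(Z), Mul(0, -149073)), -2428480) = Add(Add(Add(-15, -1206), Mul(0, -149073)), -2428480) = Add(Add(-1221, 0), -2428480) = Add(-1221, -2428480) = -2429701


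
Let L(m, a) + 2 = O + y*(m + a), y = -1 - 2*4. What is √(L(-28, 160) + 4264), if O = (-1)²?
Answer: 5*√123 ≈ 55.453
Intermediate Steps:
O = 1
y = -9 (y = -1 - 8 = -9)
L(m, a) = -1 - 9*a - 9*m (L(m, a) = -2 + (1 - 9*(m + a)) = -2 + (1 - 9*(a + m)) = -2 + (1 + (-9*a - 9*m)) = -2 + (1 - 9*a - 9*m) = -1 - 9*a - 9*m)
√(L(-28, 160) + 4264) = √((-1 - 9*160 - 9*(-28)) + 4264) = √((-1 - 1440 + 252) + 4264) = √(-1189 + 4264) = √3075 = 5*√123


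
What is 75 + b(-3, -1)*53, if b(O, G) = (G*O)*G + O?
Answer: -243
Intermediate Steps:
b(O, G) = O + O*G**2 (b(O, G) = O*G**2 + O = O + O*G**2)
75 + b(-3, -1)*53 = 75 - 3*(1 + (-1)**2)*53 = 75 - 3*(1 + 1)*53 = 75 - 3*2*53 = 75 - 6*53 = 75 - 318 = -243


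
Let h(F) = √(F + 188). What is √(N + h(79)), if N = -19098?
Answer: √(-19098 + √267) ≈ 138.14*I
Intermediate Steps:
h(F) = √(188 + F)
√(N + h(79)) = √(-19098 + √(188 + 79)) = √(-19098 + √267)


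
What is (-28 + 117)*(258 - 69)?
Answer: 16821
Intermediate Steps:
(-28 + 117)*(258 - 69) = 89*189 = 16821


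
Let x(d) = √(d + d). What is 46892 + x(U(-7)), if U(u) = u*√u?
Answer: 46892 + 7^(¾)*(1 - I) ≈ 46896.0 - 4.3035*I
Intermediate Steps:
U(u) = u^(3/2)
x(d) = √2*√d (x(d) = √(2*d) = √2*√d)
46892 + x(U(-7)) = 46892 + √2*√((-7)^(3/2)) = 46892 + √2*√(-7*I*√7) = 46892 + √2*(7^(¾)*√(-I)) = 46892 + √2*7^(¾)*√(-I)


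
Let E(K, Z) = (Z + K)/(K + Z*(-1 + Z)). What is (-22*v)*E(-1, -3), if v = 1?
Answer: 8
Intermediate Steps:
E(K, Z) = (K + Z)/(K + Z*(-1 + Z))
(-22*v)*E(-1, -3) = (-22*1)*((-1 - 3)/(-1 + (-3)² - 1*(-3))) = -22*(-4)/(-1 + 9 + 3) = -22*(-4)/11 = -2*(-4) = -22*(-4/11) = 8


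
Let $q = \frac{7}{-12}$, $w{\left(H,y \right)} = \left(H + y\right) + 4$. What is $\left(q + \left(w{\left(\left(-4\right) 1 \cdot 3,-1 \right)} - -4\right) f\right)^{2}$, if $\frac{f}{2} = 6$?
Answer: $\frac{528529}{144} \approx 3670.3$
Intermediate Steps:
$w{\left(H,y \right)} = 4 + H + y$
$f = 12$ ($f = 2 \cdot 6 = 12$)
$q = - \frac{7}{12}$ ($q = 7 \left(- \frac{1}{12}\right) = - \frac{7}{12} \approx -0.58333$)
$\left(q + \left(w{\left(\left(-4\right) 1 \cdot 3,-1 \right)} - -4\right) f\right)^{2} = \left(- \frac{7}{12} + \left(\left(4 + \left(-4\right) 1 \cdot 3 - 1\right) - -4\right) 12\right)^{2} = \left(- \frac{7}{12} + \left(\left(4 - 12 - 1\right) + 4\right) 12\right)^{2} = \left(- \frac{7}{12} + \left(-9 + 4\right) 12\right)^{2} = \left(- \frac{7}{12} - 60\right)^{2} = \left(- \frac{727}{12}\right)^{2} = \frac{528529}{144}$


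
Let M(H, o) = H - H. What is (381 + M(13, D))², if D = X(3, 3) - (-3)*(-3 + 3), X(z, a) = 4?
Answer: 145161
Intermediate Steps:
D = 4 (D = 4 - (-3)*(-3 + 3) = 4 - (-3)*0 = 4 - 1*0 = 4 + 0 = 4)
M(H, o) = 0
(381 + M(13, D))² = (381 + 0)² = 381² = 145161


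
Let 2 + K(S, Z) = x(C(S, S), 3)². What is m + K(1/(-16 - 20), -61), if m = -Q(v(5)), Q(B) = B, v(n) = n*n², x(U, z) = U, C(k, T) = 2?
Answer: -123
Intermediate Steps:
v(n) = n³
K(S, Z) = 2 (K(S, Z) = -2 + 2² = -2 + 4 = 2)
m = -125 (m = -1*5³ = -1*125 = -125)
m + K(1/(-16 - 20), -61) = -125 + 2 = -123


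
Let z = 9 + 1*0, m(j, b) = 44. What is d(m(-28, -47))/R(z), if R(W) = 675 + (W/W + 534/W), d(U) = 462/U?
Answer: 63/4412 ≈ 0.014279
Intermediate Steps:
z = 9 (z = 9 + 0 = 9)
R(W) = 676 + 534/W (R(W) = 675 + (1 + 534/W) = 676 + 534/W)
d(m(-28, -47))/R(z) = (462/44)/(676 + 534/9) = (462*(1/44))/(676 + 534*(⅑)) = 21/(2*(676 + 178/3)) = 21/(2*(2206/3)) = (21/2)*(3/2206) = 63/4412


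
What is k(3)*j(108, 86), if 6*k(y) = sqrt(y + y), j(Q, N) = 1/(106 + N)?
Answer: sqrt(6)/1152 ≈ 0.0021263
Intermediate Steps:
k(y) = sqrt(2)*sqrt(y)/6 (k(y) = sqrt(y + y)/6 = sqrt(2*y)/6 = (sqrt(2)*sqrt(y))/6 = sqrt(2)*sqrt(y)/6)
k(3)*j(108, 86) = (sqrt(2)*sqrt(3)/6)/(106 + 86) = (sqrt(6)/6)/192 = (sqrt(6)/6)*(1/192) = sqrt(6)/1152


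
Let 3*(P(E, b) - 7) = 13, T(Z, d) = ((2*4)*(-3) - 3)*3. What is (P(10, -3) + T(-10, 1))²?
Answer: 43681/9 ≈ 4853.4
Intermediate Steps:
T(Z, d) = -81 (T(Z, d) = (8*(-3) - 3)*3 = (-24 - 3)*3 = -27*3 = -81)
P(E, b) = 34/3 (P(E, b) = 7 + (⅓)*13 = 7 + 13/3 = 34/3)
(P(10, -3) + T(-10, 1))² = (34/3 - 81)² = (-209/3)² = 43681/9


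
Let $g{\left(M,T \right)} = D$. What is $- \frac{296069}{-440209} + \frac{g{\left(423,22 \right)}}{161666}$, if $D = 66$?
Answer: $\frac{23946672374}{35583414097} \approx 0.67297$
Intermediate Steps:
$g{\left(M,T \right)} = 66$
$- \frac{296069}{-440209} + \frac{g{\left(423,22 \right)}}{161666} = - \frac{296069}{-440209} + \frac{66}{161666} = \left(-296069\right) \left(- \frac{1}{440209}\right) + 66 \cdot \frac{1}{161666} = \frac{296069}{440209} + \frac{33}{80833} = \frac{23946672374}{35583414097}$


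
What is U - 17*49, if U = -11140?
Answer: -11973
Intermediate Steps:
U - 17*49 = -11140 - 17*49 = -11140 - 1*833 = -11140 - 833 = -11973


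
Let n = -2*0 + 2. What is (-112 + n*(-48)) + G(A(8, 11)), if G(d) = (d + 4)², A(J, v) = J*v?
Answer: 8256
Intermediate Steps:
n = 2 (n = 0 + 2 = 2)
G(d) = (4 + d)²
(-112 + n*(-48)) + G(A(8, 11)) = (-112 + 2*(-48)) + (4 + 8*11)² = (-112 - 96) + (4 + 88)² = -208 + 92² = -208 + 8464 = 8256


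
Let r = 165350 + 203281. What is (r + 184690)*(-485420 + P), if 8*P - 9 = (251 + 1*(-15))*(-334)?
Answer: -2192354633175/8 ≈ -2.7404e+11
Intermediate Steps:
r = 368631
P = -78815/8 (P = 9/8 + ((251 + 1*(-15))*(-334))/8 = 9/8 + ((251 - 15)*(-334))/8 = 9/8 + (236*(-334))/8 = 9/8 + (⅛)*(-78824) = 9/8 - 9853 = -78815/8 ≈ -9851.9)
(r + 184690)*(-485420 + P) = (368631 + 184690)*(-485420 - 78815/8) = 553321*(-3962175/8) = -2192354633175/8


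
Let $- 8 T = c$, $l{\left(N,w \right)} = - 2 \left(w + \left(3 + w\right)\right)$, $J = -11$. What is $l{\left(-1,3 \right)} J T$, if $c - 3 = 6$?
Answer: $- \frac{891}{4} \approx -222.75$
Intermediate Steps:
$c = 9$ ($c = 3 + 6 = 9$)
$l{\left(N,w \right)} = -6 - 4 w$ ($l{\left(N,w \right)} = - 2 \left(3 + 2 w\right) = -6 - 4 w$)
$T = - \frac{9}{8}$ ($T = \left(- \frac{1}{8}\right) 9 = - \frac{9}{8} \approx -1.125$)
$l{\left(-1,3 \right)} J T = \left(-6 - 12\right) \left(-11\right) \left(- \frac{9}{8}\right) = \left(-18\right) \left(-11\right) \left(- \frac{9}{8}\right) = 198 \left(- \frac{9}{8}\right) = - \frac{891}{4}$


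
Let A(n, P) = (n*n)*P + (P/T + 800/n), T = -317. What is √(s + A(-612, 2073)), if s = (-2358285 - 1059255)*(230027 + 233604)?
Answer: I*√413934937150127861233/16167 ≈ 1.2585e+6*I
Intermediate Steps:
s = -1584477487740 (s = -3417540*463631 = -1584477487740)
A(n, P) = 800/n - P/317 + P*n² (A(n, P) = (n*n)*P + (P/(-317) + 800/n) = n²*P + (P*(-1/317) + 800/n) = P*n² + (-P/317 + 800/n) = P*n² + (800/n - P/317) = 800/n - P/317 + P*n²)
√(s + A(-612, 2073)) = √(-1584477487740 + (800/(-612) - 1/317*2073 + 2073*(-612)²)) = √(-1584477487740 + (800*(-1/612) - 2073/317 + 2073*374544)) = √(-1584477487740 + (-200/153 - 2073/317 + 776429712)) = √(-1584477487740 + 37657617081143/48501) = √(-76811085015796597/48501) = I*√413934937150127861233/16167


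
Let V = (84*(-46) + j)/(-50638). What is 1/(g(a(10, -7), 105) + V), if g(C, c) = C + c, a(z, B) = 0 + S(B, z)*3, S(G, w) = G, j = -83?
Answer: 50638/4257539 ≈ 0.011894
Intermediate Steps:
a(z, B) = 3*B (a(z, B) = 0 + B*3 = 0 + 3*B = 3*B)
V = 3947/50638 (V = (84*(-46) - 83)/(-50638) = (-3864 - 83)*(-1/50638) = -3947*(-1/50638) = 3947/50638 ≈ 0.077945)
1/(g(a(10, -7), 105) + V) = 1/((3*(-7) + 105) + 3947/50638) = 1/((-21 + 105) + 3947/50638) = 1/(84 + 3947/50638) = 1/(4257539/50638) = 50638/4257539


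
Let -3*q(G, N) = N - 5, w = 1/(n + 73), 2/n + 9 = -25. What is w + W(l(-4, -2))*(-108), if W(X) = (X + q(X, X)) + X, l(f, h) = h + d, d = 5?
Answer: -892783/1240 ≈ -719.99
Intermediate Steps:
n = -1/17 (n = 2/(-9 - 25) = 2/(-34) = 2*(-1/34) = -1/17 ≈ -0.058824)
w = 17/1240 (w = 1/(-1/17 + 73) = 1/(1240/17) = 17/1240 ≈ 0.013710)
l(f, h) = 5 + h (l(f, h) = h + 5 = 5 + h)
q(G, N) = 5/3 - N/3 (q(G, N) = -(N - 5)/3 = -(-5 + N)/3 = 5/3 - N/3)
W(X) = 5/3 + 5*X/3 (W(X) = (X + (5/3 - X/3)) + X = (5/3 + 2*X/3) + X = 5/3 + 5*X/3)
w + W(l(-4, -2))*(-108) = 17/1240 + (5/3 + 5*(5 - 2)/3)*(-108) = 17/1240 + (5/3 + (5/3)*3)*(-108) = 17/1240 + (5/3 + 5)*(-108) = 17/1240 + (20/3)*(-108) = 17/1240 - 720 = -892783/1240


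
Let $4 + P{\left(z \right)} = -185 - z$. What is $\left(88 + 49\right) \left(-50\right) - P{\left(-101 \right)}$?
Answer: $-6762$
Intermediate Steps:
$P{\left(z \right)} = -189 - z$ ($P{\left(z \right)} = -4 - \left(185 + z\right) = -189 - z$)
$\left(88 + 49\right) \left(-50\right) - P{\left(-101 \right)} = \left(88 + 49\right) \left(-50\right) - \left(-189 - -101\right) = 137 \left(-50\right) - \left(-189 + 101\right) = -6850 - -88 = -6850 + 88 = -6762$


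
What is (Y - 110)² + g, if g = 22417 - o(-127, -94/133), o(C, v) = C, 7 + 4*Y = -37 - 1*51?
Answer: 646929/16 ≈ 40433.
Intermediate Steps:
Y = -95/4 (Y = -7/4 + (-37 - 1*51)/4 = -7/4 + (-37 - 51)/4 = -7/4 + (¼)*(-88) = -7/4 - 22 = -95/4 ≈ -23.750)
g = 22544 (g = 22417 - 1*(-127) = 22417 + 127 = 22544)
(Y - 110)² + g = (-95/4 - 110)² + 22544 = (-535/4)² + 22544 = 286225/16 + 22544 = 646929/16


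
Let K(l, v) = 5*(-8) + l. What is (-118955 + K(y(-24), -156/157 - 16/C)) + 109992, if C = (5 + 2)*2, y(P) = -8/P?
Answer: -27008/3 ≈ -9002.7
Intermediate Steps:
C = 14 (C = 7*2 = 14)
K(l, v) = -40 + l
(-118955 + K(y(-24), -156/157 - 16/C)) + 109992 = (-118955 + (-40 - 8/(-24))) + 109992 = (-118955 + (-40 - 8*(-1/24))) + 109992 = (-118955 + (-40 + ⅓)) + 109992 = (-118955 - 119/3) + 109992 = -356984/3 + 109992 = -27008/3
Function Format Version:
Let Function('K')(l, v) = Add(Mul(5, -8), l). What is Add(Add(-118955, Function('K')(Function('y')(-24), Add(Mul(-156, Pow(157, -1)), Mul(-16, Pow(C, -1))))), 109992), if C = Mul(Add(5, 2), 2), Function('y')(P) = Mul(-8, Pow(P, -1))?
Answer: Rational(-27008, 3) ≈ -9002.7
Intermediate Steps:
C = 14 (C = Mul(7, 2) = 14)
Function('K')(l, v) = Add(-40, l)
Add(Add(-118955, Function('K')(Function('y')(-24), Add(Mul(-156, Pow(157, -1)), Mul(-16, Pow(C, -1))))), 109992) = Add(Add(-118955, Add(-40, Mul(-8, Pow(-24, -1)))), 109992) = Add(Add(-118955, Add(-40, Mul(-8, Rational(-1, 24)))), 109992) = Add(Add(-118955, Add(-40, Rational(1, 3))), 109992) = Add(Add(-118955, Rational(-119, 3)), 109992) = Add(Rational(-356984, 3), 109992) = Rational(-27008, 3)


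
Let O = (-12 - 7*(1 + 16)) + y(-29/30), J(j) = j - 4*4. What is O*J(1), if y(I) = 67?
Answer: 960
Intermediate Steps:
J(j) = -16 + j (J(j) = j - 16 = -16 + j)
O = -64 (O = (-12 - 7*(1 + 16)) + 67 = (-12 - 7*17) + 67 = (-12 - 119) + 67 = -131 + 67 = -64)
O*J(1) = -64*(-16 + 1) = -64*(-15) = 960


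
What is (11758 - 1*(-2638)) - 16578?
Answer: -2182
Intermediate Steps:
(11758 - 1*(-2638)) - 16578 = (11758 + 2638) - 16578 = 14396 - 16578 = -2182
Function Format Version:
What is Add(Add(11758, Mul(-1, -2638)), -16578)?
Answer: -2182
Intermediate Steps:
Add(Add(11758, Mul(-1, -2638)), -16578) = Add(Add(11758, 2638), -16578) = Add(14396, -16578) = -2182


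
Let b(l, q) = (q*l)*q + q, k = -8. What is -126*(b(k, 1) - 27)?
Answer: 4284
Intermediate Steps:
b(l, q) = q + l*q² (b(l, q) = (l*q)*q + q = l*q² + q = q + l*q²)
-126*(b(k, 1) - 27) = -126*(1*(1 - 8*1) - 27) = -126*(1*(1 - 8) - 27) = -126*(1*(-7) - 27) = -126*(-7 - 27) = -126*(-34) = 4284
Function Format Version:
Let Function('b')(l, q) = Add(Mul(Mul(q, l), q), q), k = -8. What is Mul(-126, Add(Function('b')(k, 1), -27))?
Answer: 4284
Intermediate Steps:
Function('b')(l, q) = Add(q, Mul(l, Pow(q, 2))) (Function('b')(l, q) = Add(Mul(Mul(l, q), q), q) = Add(Mul(l, Pow(q, 2)), q) = Add(q, Mul(l, Pow(q, 2))))
Mul(-126, Add(Function('b')(k, 1), -27)) = Mul(-126, Add(Mul(1, Add(1, Mul(-8, 1))), -27)) = Mul(-126, Add(Mul(1, Add(1, -8)), -27)) = Mul(-126, Add(Mul(1, -7), -27)) = Mul(-126, Add(-7, -27)) = Mul(-126, -34) = 4284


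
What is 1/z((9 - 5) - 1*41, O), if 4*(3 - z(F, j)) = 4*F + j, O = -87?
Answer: 4/247 ≈ 0.016194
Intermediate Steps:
z(F, j) = 3 - F - j/4 (z(F, j) = 3 - (4*F + j)/4 = 3 - (j + 4*F)/4 = 3 + (-F - j/4) = 3 - F - j/4)
1/z((9 - 5) - 1*41, O) = 1/(3 - ((9 - 5) - 1*41) - ¼*(-87)) = 1/(3 - (4 - 41) + 87/4) = 1/(3 - 1*(-37) + 87/4) = 1/(3 + 37 + 87/4) = 1/(247/4) = 4/247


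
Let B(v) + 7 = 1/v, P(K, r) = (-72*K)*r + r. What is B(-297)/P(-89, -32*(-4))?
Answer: -5/585684 ≈ -8.5370e-6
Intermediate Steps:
P(K, r) = r - 72*K*r (P(K, r) = -72*K*r + r = r - 72*K*r)
B(v) = -7 + 1/v
B(-297)/P(-89, -32*(-4)) = (-7 + 1/(-297))/(((-32*(-4))*(1 - 72*(-89)))) = (-7 - 1/297)/((128*(1 + 6408))) = -2080/(297*(128*6409)) = -2080/297/820352 = -2080/297*1/820352 = -5/585684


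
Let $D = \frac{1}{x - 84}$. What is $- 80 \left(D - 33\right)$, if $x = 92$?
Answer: $2630$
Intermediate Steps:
$D = \frac{1}{8}$ ($D = \frac{1}{92 - 84} = \frac{1}{8} \approx 0.125$)
$- 80 \left(D - 33\right) = - 80 \left(\frac{1}{8} - 33\right) = \left(-80\right) \left(- \frac{263}{8}\right) = 2630$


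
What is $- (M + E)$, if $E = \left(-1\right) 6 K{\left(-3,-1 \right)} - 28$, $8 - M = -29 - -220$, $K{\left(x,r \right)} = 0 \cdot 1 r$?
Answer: $211$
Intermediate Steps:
$K{\left(x,r \right)} = 0$ ($K{\left(x,r \right)} = 0 r = 0$)
$M = -183$ ($M = 8 - \left(-29 - -220\right) = 8 - \left(-29 + 220\right) = 8 - 191 = -183$)
$E = -28$ ($E = \left(-1\right) 6 \cdot 0 - 28 = \left(-6\right) 0 - 28 = 0 - 28 = -28$)
$- (M + E) = - (-183 - 28) = \left(-1\right) \left(-211\right) = 211$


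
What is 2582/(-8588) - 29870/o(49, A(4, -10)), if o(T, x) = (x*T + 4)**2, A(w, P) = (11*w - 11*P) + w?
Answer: -9698615992/32205276963 ≈ -0.30115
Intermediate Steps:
A(w, P) = -11*P + 12*w (A(w, P) = (-11*P + 11*w) + w = -11*P + 12*w)
o(T, x) = (4 + T*x)**2 (o(T, x) = (T*x + 4)**2 = (4 + T*x)**2)
2582/(-8588) - 29870/o(49, A(4, -10)) = 2582/(-8588) - 29870/(4 + 49*(-11*(-10) + 12*4))**2 = 2582*(-1/8588) - 29870/(4 + 49*(110 + 48))**2 = -1291/4294 - 29870/(4 + 49*158)**2 = -1291/4294 - 29870/(4 + 7742)**2 = -1291/4294 - 29870/(7746**2) = -1291/4294 - 29870/60000516 = -1291/4294 - 29870*1/60000516 = -1291/4294 - 14935/30000258 = -9698615992/32205276963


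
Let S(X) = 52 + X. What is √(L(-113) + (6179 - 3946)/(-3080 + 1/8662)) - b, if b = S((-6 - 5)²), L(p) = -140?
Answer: -173 + I*√100163390453317254/26678959 ≈ -173.0 + 11.863*I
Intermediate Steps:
b = 173 (b = 52 + (-6 - 5)² = 52 + (-11)² = 52 + 121 = 173)
√(L(-113) + (6179 - 3946)/(-3080 + 1/8662)) - b = √(-140 + (6179 - 3946)/(-3080 + 1/8662)) - 1*173 = √(-140 + 2233/(-3080 + 1/8662)) - 173 = √(-140 + 2233/(-26678959/8662)) - 173 = √(-140 + 2233*(-8662/26678959)) - 173 = √(-140 - 19342246/26678959) - 173 = √(-3754396506/26678959) - 173 = I*√100163390453317254/26678959 - 173 = -173 + I*√100163390453317254/26678959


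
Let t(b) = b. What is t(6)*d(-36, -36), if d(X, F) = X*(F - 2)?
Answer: 8208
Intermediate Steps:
d(X, F) = X*(-2 + F)
t(6)*d(-36, -36) = 6*(-36*(-2 - 36)) = 6*(-36*(-38)) = 6*1368 = 8208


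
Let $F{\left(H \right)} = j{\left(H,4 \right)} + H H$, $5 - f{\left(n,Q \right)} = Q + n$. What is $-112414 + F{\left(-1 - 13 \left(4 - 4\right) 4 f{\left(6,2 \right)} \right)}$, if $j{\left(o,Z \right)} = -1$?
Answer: $-112414$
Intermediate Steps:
$f{\left(n,Q \right)} = 5 - Q - n$ ($f{\left(n,Q \right)} = 5 - \left(Q + n\right) = 5 - Q - n$)
$F{\left(H \right)} = -1 + H^{2}$ ($F{\left(H \right)} = -1 + H H = -1 + H^{2}$)
$-112414 + F{\left(-1 - 13 \left(4 - 4\right) 4 f{\left(6,2 \right)} \right)} = -112414 - \left(1 - \left(-1 - 13 \left(4 - 4\right) 4 \left(5 - 2 - 6\right)\right)^{2}\right) = -112414 - \left(1 - \left(-1 - 13 \cdot 0 \cdot 4 \left(-3\right)\right)^{2}\right) = -112414 - \left(1 - \left(-1 - 13 \cdot 0 \left(-3\right)\right)^{2}\right) = -112414 - \left(1 - \left(-1 - 0\right)^{2}\right) = -112414 - \left(1 - \left(-1 + 0\right)^{2}\right) = -112414 - \left(1 - \left(-1\right)^{2}\right) = -112414 + \left(-1 + 1\right) = -112414 + 0 = -112414$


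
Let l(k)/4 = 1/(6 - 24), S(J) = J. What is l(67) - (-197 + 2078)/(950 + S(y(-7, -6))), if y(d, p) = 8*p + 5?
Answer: -18743/8163 ≈ -2.2961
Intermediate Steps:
y(d, p) = 5 + 8*p
l(k) = -2/9 (l(k) = 4/(6 - 24) = 4/(-18) = 4*(-1/18) = -2/9)
l(67) - (-197 + 2078)/(950 + S(y(-7, -6))) = -2/9 - (-197 + 2078)/(950 + (5 + 8*(-6))) = -2/9 - 1881/(950 + (5 - 48)) = -2/9 - 1881/(950 - 43) = -2/9 - 1881/907 = -18743/8163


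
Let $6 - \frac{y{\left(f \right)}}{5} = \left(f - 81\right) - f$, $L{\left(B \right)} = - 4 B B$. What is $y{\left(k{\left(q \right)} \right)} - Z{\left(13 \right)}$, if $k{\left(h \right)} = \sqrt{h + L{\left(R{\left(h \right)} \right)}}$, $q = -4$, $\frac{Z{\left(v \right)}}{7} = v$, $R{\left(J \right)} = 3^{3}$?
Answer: $344$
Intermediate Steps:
$R{\left(J \right)} = 27$
$Z{\left(v \right)} = 7 v$
$L{\left(B \right)} = - 4 B^{2}$
$k{\left(h \right)} = \sqrt{-2916 + h}$ ($k{\left(h \right)} = \sqrt{h - 4 \cdot 27^{2}} = \sqrt{h - 2916} = \sqrt{-2916 + h}$)
$y{\left(f \right)} = 435$ ($y{\left(f \right)} = 30 - 5 \left(\left(f - 81\right) - f\right) = 30 - 5 \left(\left(-81 + f\right) - f\right) = 30 - -405 = 30 + 405 = 435$)
$y{\left(k{\left(q \right)} \right)} - Z{\left(13 \right)} = 435 - 7 \cdot 13 = 435 - 91 = 344$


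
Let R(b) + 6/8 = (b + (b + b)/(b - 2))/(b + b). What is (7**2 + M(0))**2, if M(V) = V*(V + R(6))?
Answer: 2401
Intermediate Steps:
R(b) = -3/4 + (b + 2*b/(-2 + b))/(2*b) (R(b) = -3/4 + (b + (b + b)/(b - 2))/(b + b) = -3/4 + (b + (2*b)/(-2 + b))/((2*b)) = -3/4 + (b + 2*b/(-2 + b))*(1/(2*b)) = -3/4 + (b + 2*b/(-2 + b))/(2*b))
M(V) = V**2 (M(V) = V*(V + (6 - 1*6)/(4*(-2 + 6))) = V*(V + (1/4)*(6 - 6)/4) = V*(V + (1/4)*(1/4)*0) = V*(V + 0) = V*V = V**2)
(7**2 + M(0))**2 = (7**2 + 0**2)**2 = (49 + 0)**2 = 49**2 = 2401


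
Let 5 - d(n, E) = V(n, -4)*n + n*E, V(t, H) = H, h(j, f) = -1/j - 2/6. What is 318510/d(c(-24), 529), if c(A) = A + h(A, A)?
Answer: 509616/20413 ≈ 24.965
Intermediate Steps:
h(j, f) = -1/3 - 1/j (h(j, f) = -1/j - 2*1/6 = -1/j - 1/3 = -1/3 - 1/j)
c(A) = A + (-3 - A)/(3*A)
d(n, E) = 5 + 4*n - E*n (d(n, E) = 5 - (-4*n + n*E) = 5 - (-4*n + E*n) = 5 + (4*n - E*n) = 5 + 4*n - E*n)
318510/d(c(-24), 529) = 318510/(5 + 4*(-1/3 - 24 - 1/(-24)) - 1*529*(-1/3 - 24 - 1/(-24))) = 318510/(5 + 4*(-1/3 - 24 - 1*(-1/24)) - 1*529*(-1/3 - 24 - 1*(-1/24))) = 318510/(5 + 4*(-1/3 - 24 + 1/24) - 1*529*(-1/3 - 24 + 1/24)) = 318510/(5 + 4*(-583/24) - 1*529*(-583/24)) = 318510/(5 - 583/6 + 308407/24) = 318510/(102065/8) = 318510*(8/102065) = 509616/20413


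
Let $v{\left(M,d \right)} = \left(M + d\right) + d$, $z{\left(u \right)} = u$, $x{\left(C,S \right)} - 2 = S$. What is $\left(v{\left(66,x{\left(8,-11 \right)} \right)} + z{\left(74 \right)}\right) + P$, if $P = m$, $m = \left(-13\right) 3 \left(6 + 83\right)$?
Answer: $-3349$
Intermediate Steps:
$x{\left(C,S \right)} = 2 + S$
$m = -3471$ ($m = \left(-39\right) 89 = -3471$)
$v{\left(M,d \right)} = M + 2 d$
$P = -3471$
$\left(v{\left(66,x{\left(8,-11 \right)} \right)} + z{\left(74 \right)}\right) + P = \left(\left(66 + 2 \left(2 - 11\right)\right) + 74\right) - 3471 = \left(\left(66 + 2 \left(-9\right)\right) + 74\right) - 3471 = \left(\left(66 - 18\right) + 74\right) - 3471 = \left(48 + 74\right) - 3471 = 122 - 3471 = -3349$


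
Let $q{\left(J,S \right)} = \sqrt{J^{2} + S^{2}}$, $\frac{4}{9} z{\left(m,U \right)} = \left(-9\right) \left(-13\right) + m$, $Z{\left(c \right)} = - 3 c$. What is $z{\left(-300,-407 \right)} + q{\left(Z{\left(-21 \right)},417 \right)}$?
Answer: $- \frac{1647}{4} + 3 \sqrt{19762} \approx 9.9821$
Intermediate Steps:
$z{\left(m,U \right)} = \frac{1053}{4} + \frac{9 m}{4}$ ($z{\left(m,U \right)} = \frac{9 \left(\left(-9\right) \left(-13\right) + m\right)}{4} = \frac{9 \left(117 + m\right)}{4} = \frac{1053}{4} + \frac{9 m}{4}$)
$z{\left(-300,-407 \right)} + q{\left(Z{\left(-21 \right)},417 \right)} = \left(\frac{1053}{4} + \frac{9}{4} \left(-300\right)\right) + \sqrt{\left(\left(-3\right) \left(-21\right)\right)^{2} + 417^{2}} = \left(\frac{1053}{4} - 675\right) + \sqrt{63^{2} + 173889} = - \frac{1647}{4} + \sqrt{3969 + 173889} = - \frac{1647}{4} + \sqrt{177858} = - \frac{1647}{4} + 3 \sqrt{19762}$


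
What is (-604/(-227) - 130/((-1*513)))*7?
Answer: 2375534/116451 ≈ 20.399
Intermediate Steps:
(-604/(-227) - 130/((-1*513)))*7 = (-604*(-1/227) - 130/(-513))*7 = (604/227 - 130*(-1/513))*7 = (604/227 + 130/513)*7 = (339362/116451)*7 = 2375534/116451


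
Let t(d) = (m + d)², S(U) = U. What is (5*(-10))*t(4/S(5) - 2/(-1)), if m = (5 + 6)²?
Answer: -766322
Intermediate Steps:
m = 121 (m = 11² = 121)
t(d) = (121 + d)²
(5*(-10))*t(4/S(5) - 2/(-1)) = (5*(-10))*(121 + (4/5 - 2/(-1)))² = -50*(121 + (4*(⅕) - 2*(-1)))² = -50*(121 + (⅘ + 2))² = -50*(121 + 14/5)² = -50*(619/5)² = -50*383161/25 = -766322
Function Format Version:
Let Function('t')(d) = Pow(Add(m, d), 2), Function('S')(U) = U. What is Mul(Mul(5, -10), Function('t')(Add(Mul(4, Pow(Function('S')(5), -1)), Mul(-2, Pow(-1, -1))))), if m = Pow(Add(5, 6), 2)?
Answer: -766322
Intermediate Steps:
m = 121 (m = Pow(11, 2) = 121)
Function('t')(d) = Pow(Add(121, d), 2)
Mul(Mul(5, -10), Function('t')(Add(Mul(4, Pow(Function('S')(5), -1)), Mul(-2, Pow(-1, -1))))) = Mul(Mul(5, -10), Pow(Add(121, Add(Mul(4, Pow(5, -1)), Mul(-2, Pow(-1, -1)))), 2)) = Mul(-50, Pow(Add(121, Add(Mul(4, Rational(1, 5)), Mul(-2, -1))), 2)) = Mul(-50, Pow(Add(121, Add(Rational(4, 5), 2)), 2)) = Mul(-50, Pow(Add(121, Rational(14, 5)), 2)) = Mul(-50, Pow(Rational(619, 5), 2)) = Mul(-50, Rational(383161, 25)) = -766322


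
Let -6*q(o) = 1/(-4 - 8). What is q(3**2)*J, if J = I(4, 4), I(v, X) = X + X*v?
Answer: 5/18 ≈ 0.27778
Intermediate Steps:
q(o) = 1/72 (q(o) = -1/(6*(-4 - 8)) = -1/6/(-12) = -1/6*(-1/12) = 1/72)
J = 20 (J = 4*(1 + 4) = 4*5 = 20)
q(3**2)*J = (1/72)*20 = 5/18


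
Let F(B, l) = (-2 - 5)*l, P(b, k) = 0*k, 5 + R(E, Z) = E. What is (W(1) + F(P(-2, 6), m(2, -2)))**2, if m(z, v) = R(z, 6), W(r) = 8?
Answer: 841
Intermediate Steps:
R(E, Z) = -5 + E
m(z, v) = -5 + z
P(b, k) = 0
F(B, l) = -7*l
(W(1) + F(P(-2, 6), m(2, -2)))**2 = (8 - 7*(-5 + 2))**2 = (8 - 7*(-3))**2 = (8 + 21)**2 = 29**2 = 841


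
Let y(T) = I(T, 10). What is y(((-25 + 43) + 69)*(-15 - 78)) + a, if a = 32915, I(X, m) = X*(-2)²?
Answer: 551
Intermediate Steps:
I(X, m) = 4*X (I(X, m) = X*4 = 4*X)
y(T) = 4*T
y(((-25 + 43) + 69)*(-15 - 78)) + a = 4*(((-25 + 43) + 69)*(-15 - 78)) + 32915 = 4*((18 + 69)*(-93)) + 32915 = 4*(87*(-93)) + 32915 = 4*(-8091) + 32915 = -32364 + 32915 = 551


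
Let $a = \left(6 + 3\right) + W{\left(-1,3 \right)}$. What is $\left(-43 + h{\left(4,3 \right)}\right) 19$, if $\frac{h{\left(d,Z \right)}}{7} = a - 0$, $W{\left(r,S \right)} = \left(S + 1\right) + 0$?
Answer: $912$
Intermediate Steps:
$W{\left(r,S \right)} = 1 + S$ ($W{\left(r,S \right)} = \left(1 + S\right) + 0 = 1 + S$)
$a = 13$ ($a = \left(6 + 3\right) + \left(1 + 3\right) = 9 + 4 = 13$)
$h{\left(d,Z \right)} = 91$ ($h{\left(d,Z \right)} = 7 \left(13 - 0\right) = 7 \left(13 + 0\right) = 7 \cdot 13 = 91$)
$\left(-43 + h{\left(4,3 \right)}\right) 19 = \left(-43 + 91\right) 19 = 48 \cdot 19 = 912$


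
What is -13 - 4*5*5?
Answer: -113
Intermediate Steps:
-13 - 4*5*5 = -13 - 20*5 = -13 - 100 = -113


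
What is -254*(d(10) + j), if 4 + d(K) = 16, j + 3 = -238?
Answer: 58166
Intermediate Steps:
j = -241 (j = -3 - 238 = -241)
d(K) = 12 (d(K) = -4 + 16 = 12)
-254*(d(10) + j) = -254*(12 - 241) = -254*(-229) = 58166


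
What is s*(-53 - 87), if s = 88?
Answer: -12320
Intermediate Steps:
s*(-53 - 87) = 88*(-53 - 87) = 88*(-140) = -12320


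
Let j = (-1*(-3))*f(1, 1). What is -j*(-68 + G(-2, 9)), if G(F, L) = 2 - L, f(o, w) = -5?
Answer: -1125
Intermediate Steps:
j = -15 (j = -1*(-3)*(-5) = 3*(-5) = -15)
-j*(-68 + G(-2, 9)) = -(-15)*(-68 + (2 - 1*9)) = -(-15)*(-68 + (2 - 9)) = -(-15)*(-68 - 7) = -(-15)*(-75) = -1*1125 = -1125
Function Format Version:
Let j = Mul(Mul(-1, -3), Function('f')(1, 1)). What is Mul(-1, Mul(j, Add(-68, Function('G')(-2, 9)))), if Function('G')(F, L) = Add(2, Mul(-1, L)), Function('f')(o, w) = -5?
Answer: -1125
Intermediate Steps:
j = -15 (j = Mul(Mul(-1, -3), -5) = Mul(3, -5) = -15)
Mul(-1, Mul(j, Add(-68, Function('G')(-2, 9)))) = Mul(-1, Mul(-15, Add(-68, Add(2, Mul(-1, 9))))) = Mul(-1, Mul(-15, Add(-68, Add(2, -9)))) = Mul(-1, Mul(-15, Add(-68, -7))) = Mul(-1, Mul(-15, -75)) = Mul(-1, 1125) = -1125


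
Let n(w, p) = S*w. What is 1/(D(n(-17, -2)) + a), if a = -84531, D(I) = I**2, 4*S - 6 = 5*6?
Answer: -1/61122 ≈ -1.6361e-5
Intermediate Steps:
S = 9 (S = 3/2 + (5*6)/4 = 3/2 + (1/4)*30 = 3/2 + 15/2 = 9)
n(w, p) = 9*w
1/(D(n(-17, -2)) + a) = 1/((9*(-17))**2 - 84531) = 1/((-153)**2 - 84531) = 1/(23409 - 84531) = 1/(-61122) = -1/61122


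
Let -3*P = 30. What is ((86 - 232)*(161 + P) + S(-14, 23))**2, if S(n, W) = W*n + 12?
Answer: 499790736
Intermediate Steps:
P = -10 (P = -1/3*30 = -10)
S(n, W) = 12 + W*n
((86 - 232)*(161 + P) + S(-14, 23))**2 = ((86 - 232)*(161 - 10) + (12 + 23*(-14)))**2 = (-146*151 + (12 - 322))**2 = (-22046 - 310)**2 = (-22356)**2 = 499790736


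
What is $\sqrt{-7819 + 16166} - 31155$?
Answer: $-31155 + \sqrt{8347} \approx -31064.0$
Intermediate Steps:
$\sqrt{-7819 + 16166} - 31155 = \sqrt{8347} - 31155 = -31155 + \sqrt{8347}$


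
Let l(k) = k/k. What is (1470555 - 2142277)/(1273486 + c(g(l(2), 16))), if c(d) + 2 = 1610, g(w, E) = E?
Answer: -335861/637547 ≈ -0.52680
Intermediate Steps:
l(k) = 1
c(d) = 1608 (c(d) = -2 + 1610 = 1608)
(1470555 - 2142277)/(1273486 + c(g(l(2), 16))) = (1470555 - 2142277)/(1273486 + 1608) = -671722/1275094 = -671722*1/1275094 = -335861/637547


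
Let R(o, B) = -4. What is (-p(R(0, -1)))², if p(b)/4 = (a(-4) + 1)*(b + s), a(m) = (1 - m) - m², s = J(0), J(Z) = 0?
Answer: 25600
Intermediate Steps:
s = 0
a(m) = 1 - m - m²
p(b) = -40*b (p(b) = 4*(((1 - 1*(-4) - 1*(-4)²) + 1)*(b + 0)) = 4*(((1 + 4 - 1*16) + 1)*b) = 4*(((1 + 4 - 16) + 1)*b) = 4*((-11 + 1)*b) = 4*(-10*b) = -40*b)
(-p(R(0, -1)))² = (-(-40)*(-4))² = (-1*160)² = (-160)² = 25600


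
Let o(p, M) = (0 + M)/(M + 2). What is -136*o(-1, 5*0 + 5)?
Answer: -680/7 ≈ -97.143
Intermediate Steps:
o(p, M) = M/(2 + M)
-136*o(-1, 5*0 + 5) = -136*(5*0 + 5)/(2 + (5*0 + 5)) = -136*(0 + 5)/(2 + (0 + 5)) = -680/(2 + 5) = -680/7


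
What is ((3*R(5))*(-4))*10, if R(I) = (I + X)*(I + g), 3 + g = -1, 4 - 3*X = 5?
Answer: -560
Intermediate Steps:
X = -⅓ (X = 4/3 - ⅓*5 = 4/3 - 5/3 = -⅓ ≈ -0.33333)
g = -4 (g = -3 - 1 = -4)
R(I) = (-4 + I)*(-⅓ + I) (R(I) = (I - ⅓)*(I - 4) = (-⅓ + I)*(-4 + I) = (-4 + I)*(-⅓ + I))
((3*R(5))*(-4))*10 = ((3*(4/3 + 5² - 13/3*5))*(-4))*10 = ((3*(4/3 + 25 - 65/3))*(-4))*10 = ((3*(14/3))*(-4))*10 = (14*(-4))*10 = -56*10 = -560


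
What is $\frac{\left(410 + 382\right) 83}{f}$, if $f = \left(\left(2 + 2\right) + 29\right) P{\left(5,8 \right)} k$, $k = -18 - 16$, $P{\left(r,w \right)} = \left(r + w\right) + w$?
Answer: $- \frac{332}{119} \approx -2.7899$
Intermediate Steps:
$P{\left(r,w \right)} = r + 2 w$
$k = -34$ ($k = -18 - 16 = -34$)
$f = -23562$ ($f = \left(\left(2 + 2\right) + 29\right) \left(5 + 2 \cdot 8\right) \left(-34\right) = \left(4 + 29\right) \left(5 + 16\right) \left(-34\right) = 33 \cdot 21 \left(-34\right) = 693 \left(-34\right) = -23562$)
$\frac{\left(410 + 382\right) 83}{f} = \frac{\left(410 + 382\right) 83}{-23562} = 792 \cdot 83 \left(- \frac{1}{23562}\right) = 65736 \left(- \frac{1}{23562}\right) = - \frac{332}{119}$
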